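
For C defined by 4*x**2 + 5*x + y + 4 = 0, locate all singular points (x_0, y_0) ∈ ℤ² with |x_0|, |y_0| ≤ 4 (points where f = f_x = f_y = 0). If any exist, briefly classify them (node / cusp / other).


No singular points in the scanned grid; C is smooth there.

Compute partial derivatives:
  f_x = 8*x + 5.
  f_y = 1.
f_y = 1 is a nonzero constant, so f_y never vanishes: no point (x, y) can satisfy f = f_x = f_y = 0. In particular no (x, y) ∈ {−4, ..., 4}² is singular; the curve is smooth.


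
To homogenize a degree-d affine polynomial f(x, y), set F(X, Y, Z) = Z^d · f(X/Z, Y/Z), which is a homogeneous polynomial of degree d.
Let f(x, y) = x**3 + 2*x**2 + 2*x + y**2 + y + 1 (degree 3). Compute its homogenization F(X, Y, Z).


F(X, Y, Z) = X**3 + 2*X**2*Z + 2*X*Z**2 + Y**2*Z + Y*Z**2 + Z**3

deg(f) = 3.
Substitute x = X/Z, y = Y/Z into f, then multiply by Z^3.
  monomial 1·x^3·y^0 ↦ 1·X^3·Y^0·Z^0.
  monomial 2·x^2·y^0 ↦ 2·X^2·Y^0·Z^1.
  monomial 2·x^1·y^0 ↦ 2·X^1·Y^0·Z^2.
  monomial 1·x^0·y^2 ↦ 1·X^0·Y^2·Z^1.
  monomial 1·x^0·y^1 ↦ 1·X^0·Y^1·Z^2.
  monomial 1·x^0·y^0 ↦ 1·X^0·Y^0·Z^3.
Collecting: F(X, Y, Z) = X**3 + 2*X**2*Z + 2*X*Z**2 + Y**2*Z + Y*Z**2 + Z**3.


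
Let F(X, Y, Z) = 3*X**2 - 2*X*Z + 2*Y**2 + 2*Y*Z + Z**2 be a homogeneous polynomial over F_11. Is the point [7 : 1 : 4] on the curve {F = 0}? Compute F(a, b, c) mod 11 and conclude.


F(7,1,4) ≡ 7 (mod 11); P is NOT on the curve.

Evaluate F(7, 1, 4) term-by-term (mod 11).
  3*X**2 ↦ 3·49·1·1 = 147
  -2*X*Z ↦ -2·7·1·4 = -56
  2*Y**2 ↦ 2·1·1·1 = 2
  2*Y*Z ↦ 2·1·1·4 = 8
  Z**2 ↦ 1·1·1·16 = 16
Sum: F(7, 1, 4) = (147) + (-56) + (2) + (8) + (16) = 117.
Reducing mod 11: 117 ≡ 7 (mod 11).
Since F(a, b, c) ≡ 7 ≠ 0 (mod 11), P does NOT lie on the curve.


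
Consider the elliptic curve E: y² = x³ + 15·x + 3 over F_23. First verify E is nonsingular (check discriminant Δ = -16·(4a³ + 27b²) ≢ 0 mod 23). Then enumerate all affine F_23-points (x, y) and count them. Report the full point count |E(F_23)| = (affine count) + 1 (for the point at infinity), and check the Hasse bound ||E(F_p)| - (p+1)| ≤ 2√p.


Affine points = {(0, 7), (0, 16), (2, 8), (2, 15), (3, 11), (3, 12), (4, 9), (4, 14), (9, 4), (9, 19), (10, 7), (10, 16), (11, 2), (11, 21), (12, 5), (12, 18), (13, 7), (13, 16), (14, 6), (14, 17), (20, 0)}; affine count = 21; |E(F_23)| = 22.

Discriminant check: Δ ∝ 4a³ + 27b² = 4·15³ + 27·3² = 4·3375 + 27·9 ≡ 12 (mod 23). Nonzero ⇒ E is nonsingular.
For each x ∈ F_23, compute rhs = x³ + 15·x + 3 mod 23, then count y ∈ F_23 with y² ≡ rhs.
  x = 0: rhs = 3, matching y values: 7, 16 (2 points).
  x = 1: rhs = 19, matching y values: none (0 points).
  x = 2: rhs = 18, matching y values: 8, 15 (2 points).
  x = 3: rhs = 6, matching y values: 11, 12 (2 points).
  x = 4: rhs = 12, matching y values: 9, 14 (2 points).
  x = 5: rhs = 19, matching y values: none (0 points).
  x = 6: rhs = 10, matching y values: none (0 points).
  x = 7: rhs = 14, matching y values: none (0 points).
  x = 8: rhs = 14, matching y values: none (0 points).
  x = 9: rhs = 16, matching y values: 4, 19 (2 points).
  x = 10: rhs = 3, matching y values: 7, 16 (2 points).
  x = 11: rhs = 4, matching y values: 2, 21 (2 points).
  x = 12: rhs = 2, matching y values: 5, 18 (2 points).
  x = 13: rhs = 3, matching y values: 7, 16 (2 points).
  x = 14: rhs = 13, matching y values: 6, 17 (2 points).
  x = 15: rhs = 15, matching y values: none (0 points).
  x = 16: rhs = 15, matching y values: none (0 points).
  x = 17: rhs = 19, matching y values: none (0 points).
  x = 18: rhs = 10, matching y values: none (0 points).
  x = 19: rhs = 17, matching y values: none (0 points).
  x = 20: rhs = 0, matching y values: 0 (1 points).
  x = 21: rhs = 11, matching y values: none (0 points).
  x = 22: rhs = 10, matching y values: none (0 points).
Total affine count: 21.
Full point count |E(F_23)| = 21 + 1 = 22.
Hasse bound: |22 − (23+1)| = |-2| = 2 ≤ 2√23 ≈ 9.5917 ✓.


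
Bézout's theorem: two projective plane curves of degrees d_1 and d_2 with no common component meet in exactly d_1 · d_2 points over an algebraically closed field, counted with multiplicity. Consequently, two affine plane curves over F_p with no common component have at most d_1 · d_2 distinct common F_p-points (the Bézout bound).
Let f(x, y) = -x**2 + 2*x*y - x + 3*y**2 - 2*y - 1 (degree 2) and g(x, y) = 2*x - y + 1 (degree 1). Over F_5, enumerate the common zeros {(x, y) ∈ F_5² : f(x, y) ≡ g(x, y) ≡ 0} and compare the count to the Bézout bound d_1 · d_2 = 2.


Common zeros: {(0, 1)}; count = 1; Bézout bound = 2.

deg(f) = 2, deg(g) = 1, so Bézout bound = 2.
Scan x ∈ F_5. For each x, list the y ∈ F_5 with f(x, y) ≡ 0 and those with g(x, y) ≡ 0 (mod 5); the common zeros in that column are the intersection.
  x = 0: f ≡ 0 at y ∈ {1, 3}; g ≡ 0 at y ∈ {1}; common: {1}.
  x = 1: f ≡ 0 at y ∈ {1, 4}; g ≡ 0 at y ∈ {3}; common: ∅.
  x = 2: f ≡ 0 at y ∈ ∅; g ≡ 0 at y ∈ {0}; common: ∅.
  x = 3: f ≡ 0 at y ∈ ∅; g ≡ 0 at y ∈ {2}; common: ∅.
  x = 4: f ≡ 0 at y ∈ ∅; g ≡ 0 at y ∈ {4}; common: ∅.
Collecting: common zeros = {(0, 1)}, so the count is 1.
Comparison with the Bézout bound: 1 ≤ 2 = deg(f)·deg(g), as expected for curves with no common component (the affine F_5-count falls short of the bound because intersections may lie at infinity, over extension fields, or carry multiplicity).


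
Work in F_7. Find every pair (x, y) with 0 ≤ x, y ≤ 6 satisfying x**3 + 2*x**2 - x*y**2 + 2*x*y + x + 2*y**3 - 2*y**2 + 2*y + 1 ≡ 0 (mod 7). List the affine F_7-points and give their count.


Affine F_7-points: {(0, 4), (2, 6), (3, 0), (5, 4)}; count = 4.

For each of the 49 pairs (x, y) ∈ F_7², evaluate f(x, y) mod 7. Record the zeros.
  x = 0: [0↦1, 1↦3, 2↦6, 3↦1, 4↦0, 5↦1, 6↦2]  zeros at y ∈ {4}
  x = 1: [0↦5, 1↦1, 2↦3, 3↦2, 4↦3, 5↦4, 6↦3]  zeros at y ∈ ∅
  x = 2: [0↦5, 1↦2, 2↦3, 3↦6, 4↦2, 5↦3, 6↦0]  zeros at y ∈ {6}
  x = 3: [0↦0, 1↦5, 2↦5, 3↦5, 4↦3, 5↦4, 6↦6]  zeros at y ∈ {0}
  x = 4: [0↦3, 1↦2, 2↦1, 3↦5, 4↦5, 5↦6, 6↦6]  zeros at y ∈ ∅
  x = 5: [0↦6, 1↦6, 2↦4, 3↦5, 4↦0, 5↦1, 6↦6]  zeros at y ∈ {4}
  x = 6: [0↦1, 1↦2, 2↦6, 3↦4, 4↦1, 5↦2, 6↦5]  zeros at y ∈ ∅
Collecting zeros: affine points = {(0, 4), (2, 6), (3, 0), (5, 4)}.
Total count |C(F_7)_aff| = 4.


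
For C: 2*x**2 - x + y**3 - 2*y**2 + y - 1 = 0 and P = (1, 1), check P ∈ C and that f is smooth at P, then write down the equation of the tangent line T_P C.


Tangent line at P: 3*x - 3 = 0.

Step 1: f(1, 1) = 0, so P lies on C.
Step 2: partial derivatives
  f_x(x, y) = 4*x - 1, f_y(x, y) = 3*y**2 - 4*y + 1.
  f_x(P) = 3, f_y(P) = 0 (gradient nonzero, so P is smooth).
Step 3: tangent line at P: 3·(x − 1) + 0·(y − 1) = 0.
Expanding: 3*x - 3 = 0.


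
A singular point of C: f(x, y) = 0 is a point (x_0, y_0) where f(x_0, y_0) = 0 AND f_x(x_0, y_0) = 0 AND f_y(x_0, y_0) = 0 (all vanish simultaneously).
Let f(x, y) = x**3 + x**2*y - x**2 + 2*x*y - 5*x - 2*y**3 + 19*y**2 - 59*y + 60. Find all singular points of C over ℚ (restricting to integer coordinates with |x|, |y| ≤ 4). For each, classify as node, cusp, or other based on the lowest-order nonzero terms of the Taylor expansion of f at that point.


Singular points: {(-1, 3)}; classification: node.

Compute partial derivatives:
  f_x = 3*x**2 + 2*x*y - 2*x + 2*y - 5.
  f_y = x**2 + 2*x - 6*y**2 + 38*y - 59.
Scan x_0 ∈ {−4, ..., 4}. For each x_0, f_y(x_0, y) is a polynomial in y; find its integer roots y ∈ {−4, ..., 4}, then test f_x and f at those candidates.
  x = -4: f_y(-4, y) = -6*y**2 + 38*y - 51; no integer root y with |y| ≤ 4.
  x = -3: f_y(-3, y) = -6*y**2 + 38*y - 56; vanishes at y ∈ {4}. (-3, 4): f_x = 12 ≠ 0.
  x = -2: f_y(-2, y) = -6*y**2 + 38*y - 59; no integer root y with |y| ≤ 4.
  x = -1: f_y(-1, y) = -6*y**2 + 38*y - 60; vanishes at y ∈ {3}. (-1, 3): f_x = 0, f = 0 — SINGULAR.
  x = 0: f_y(0, y) = -6*y**2 + 38*y - 59; no integer root y with |y| ≤ 4.
  x = 1: f_y(1, y) = -6*y**2 + 38*y - 56; vanishes at y ∈ {4}. (1, 4): f_x = 12 ≠ 0.
  x = 2: f_y(2, y) = -6*y**2 + 38*y - 51; no integer root y with |y| ≤ 4.
  x = 3: f_y(3, y) = -6*y**2 + 38*y - 44; no integer root y with |y| ≤ 4.
  x = 4: f_y(4, y) = -6*y**2 + 38*y - 35; no integer root y with |y| ≤ 4.
Only singular point on the grid: (-1, 3).
Classify: substitute x = -1 + u, y = 3 + v and expand: f = u**3 + u**2*v - u**2 - 2*v**3 + v**2.
No constant or linear terms (consistent with a singular point). Quadratic part: -u**2 + v**2. Cubic part: u**3 + u**2*v - 2*v**3.
The quadratic part v**2 - u**2 = (v − u)(v + u) splits into two distinct linear factors, so there are two distinct tangent lines y − 3 = ±(x − -1) — this is a node (ordinary double point).
Classification: node.


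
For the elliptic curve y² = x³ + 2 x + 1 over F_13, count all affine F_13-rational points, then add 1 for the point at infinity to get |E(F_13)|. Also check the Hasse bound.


Affine points = {(0, 1), (0, 12), (1, 2), (1, 11), (2, 0), (8, 3), (8, 10)}; affine count = 7; |E(F_13)| = 8.

Discriminant check: Δ ∝ 4a³ + 27b² = 4·2³ + 27·1² = 4·8 + 27·1 ≡ 7 (mod 13). Nonzero ⇒ E is nonsingular.
For each x ∈ F_13, compute rhs = x³ + 2·x + 1 mod 13, then count y ∈ F_13 with y² ≡ rhs.
  x = 0: rhs = 1, matching y values: 1, 12 (2 points).
  x = 1: rhs = 4, matching y values: 2, 11 (2 points).
  x = 2: rhs = 0, matching y values: 0 (1 points).
  x = 3: rhs = 8, matching y values: none (0 points).
  x = 4: rhs = 8, matching y values: none (0 points).
  x = 5: rhs = 6, matching y values: none (0 points).
  x = 6: rhs = 8, matching y values: none (0 points).
  x = 7: rhs = 7, matching y values: none (0 points).
  x = 8: rhs = 9, matching y values: 3, 10 (2 points).
  x = 9: rhs = 7, matching y values: none (0 points).
  x = 10: rhs = 7, matching y values: none (0 points).
  x = 11: rhs = 2, matching y values: none (0 points).
  x = 12: rhs = 11, matching y values: none (0 points).
Total affine count: 7.
Full point count |E(F_13)| = 7 + 1 = 8.
Hasse bound: |8 − (13+1)| = |-6| = 6 ≤ 2√13 ≈ 7.2111 ✓.


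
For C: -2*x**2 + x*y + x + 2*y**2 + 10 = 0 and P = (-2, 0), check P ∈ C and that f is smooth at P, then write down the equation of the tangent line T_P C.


Tangent line at P: 9*x - 2*y + 18 = 0.

Step 1: f(-2, 0) = 0, so P lies on C.
Step 2: partial derivatives
  f_x(x, y) = -4*x + y + 1, f_y(x, y) = x + 4*y.
  f_x(P) = 9, f_y(P) = -2 (gradient nonzero, so P is smooth).
Step 3: tangent line at P: 9·(x − -2) + -2·(y − 0) = 0.
Expanding: 9*x - 2*y + 18 = 0.


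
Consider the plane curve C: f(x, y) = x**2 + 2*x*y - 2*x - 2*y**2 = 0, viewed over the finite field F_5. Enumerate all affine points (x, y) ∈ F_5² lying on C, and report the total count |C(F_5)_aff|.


Affine F_5-points: {(0, 0), (1, 2), (1, 4), (2, 0), (2, 2), (3, 4)}; count = 6.

For each of the 25 pairs (x, y) ∈ F_5², evaluate f(x, y) mod 5. Record the zeros.
  x = 0: [0↦0, 1↦3, 2↦2, 3↦2, 4↦3]  zeros at y ∈ {0}
  x = 1: [0↦4, 1↦4, 2↦0, 3↦2, 4↦0]  zeros at y ∈ {2, 4}
  x = 2: [0↦0, 1↦2, 2↦0, 3↦4, 4↦4]  zeros at y ∈ {0, 2}
  x = 3: [0↦3, 1↦2, 2↦2, 3↦3, 4↦0]  zeros at y ∈ {4}
  x = 4: [0↦3, 1↦4, 2↦1, 3↦4, 4↦3]  zeros at y ∈ ∅
Collecting zeros: affine points = {(0, 0), (1, 2), (1, 4), (2, 0), (2, 2), (3, 4)}.
Total count |C(F_5)_aff| = 6.


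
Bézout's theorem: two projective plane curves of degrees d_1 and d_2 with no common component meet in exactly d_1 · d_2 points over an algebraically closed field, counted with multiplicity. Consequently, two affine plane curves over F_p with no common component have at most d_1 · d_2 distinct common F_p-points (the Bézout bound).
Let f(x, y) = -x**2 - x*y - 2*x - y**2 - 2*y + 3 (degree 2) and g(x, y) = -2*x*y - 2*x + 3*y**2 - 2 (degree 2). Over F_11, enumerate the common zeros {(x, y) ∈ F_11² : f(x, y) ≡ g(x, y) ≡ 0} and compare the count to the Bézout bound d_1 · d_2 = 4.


Common zeros: {(6, 9)}; count = 1; Bézout bound = 4.

deg(f) = 2, deg(g) = 2, so Bézout bound = 4.
Scan x ∈ F_11. For each x, list the y ∈ F_11 with f(x, y) ≡ 0 and those with g(x, y) ≡ 0 (mod 11); the common zeros in that column are the intersection.
  x = 0: f ≡ 0 at y ∈ {1, 8}; g ≡ 0 at y ∈ ∅; common: ∅.
  x = 1: f ≡ 0 at y ∈ {0, 8}; g ≡ 0 at y ∈ ∅; common: ∅.
  x = 2: f ≡ 0 at y ∈ ∅; g ≡ 0 at y ∈ {8}; common: ∅.
  x = 3: f ≡ 0 at y ∈ ∅; g ≡ 0 at y ∈ {1}; common: ∅.
  x = 4: f ≡ 0 at y ∈ ∅; g ≡ 0 at y ∈ ∅; common: ∅.
  x = 5: f ≡ 0 at y ∈ {6, 9}; g ≡ 0 at y ∈ ∅; common: ∅.
  x = 6: f ≡ 0 at y ∈ {5, 9}; g ≡ 0 at y ∈ {6, 9}; common: {9}.
  x = 7: f ≡ 0 at y ∈ ∅; g ≡ 0 at y ∈ {5, 7}; common: ∅.
  x = 8: f ≡ 0 at y ∈ {0, 1}; g ≡ 0 at y ∈ ∅; common: ∅.
  x = 9: f ≡ 0 at y ∈ {5, 6}; g ≡ 0 at y ∈ {2, 4}; common: ∅.
  x = 10: f ≡ 0 at y ∈ ∅; g ≡ 0 at y ∈ {0, 3}; common: ∅.
Collecting: common zeros = {(6, 9)}, so the count is 1.
Comparison with the Bézout bound: 1 ≤ 4 = deg(f)·deg(g), as expected for curves with no common component (the affine F_11-count falls short of the bound because intersections may lie at infinity, over extension fields, or carry multiplicity).


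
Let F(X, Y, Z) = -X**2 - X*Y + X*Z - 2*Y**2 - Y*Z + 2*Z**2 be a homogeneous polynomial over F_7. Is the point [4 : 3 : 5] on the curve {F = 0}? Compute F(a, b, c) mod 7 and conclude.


F(4,3,5) ≡ 2 (mod 7); P is NOT on the curve.

Evaluate F(4, 3, 5) term-by-term (mod 7).
  -X**2 ↦ -1·16·1·1 = -16
  -X*Y ↦ -1·4·3·1 = -12
  X*Z ↦ 1·4·1·5 = 20
  -2*Y**2 ↦ -2·1·9·1 = -18
  -Y*Z ↦ -1·1·3·5 = -15
  2*Z**2 ↦ 2·1·1·25 = 50
Sum: F(4, 3, 5) = (-16) + (-12) + (20) + (-18) + (-15) + (50) = 9.
Reducing mod 7: 9 ≡ 2 (mod 7).
Since F(a, b, c) ≡ 2 ≠ 0 (mod 7), P does NOT lie on the curve.


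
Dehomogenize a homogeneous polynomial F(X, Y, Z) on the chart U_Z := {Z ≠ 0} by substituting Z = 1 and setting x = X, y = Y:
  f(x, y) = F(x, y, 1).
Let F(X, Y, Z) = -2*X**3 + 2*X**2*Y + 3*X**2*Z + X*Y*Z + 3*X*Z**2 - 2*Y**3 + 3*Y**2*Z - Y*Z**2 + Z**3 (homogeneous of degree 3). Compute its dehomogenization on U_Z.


f(x, y) = -2*x**3 + 2*x**2*y + 3*x**2 + x*y + 3*x - 2*y**3 + 3*y**2 - y + 1

On U_Z we set Z = 1. Each monomial c·X^i·Y^j·Z^k in F becomes c·x^i·y^j·1^k = c·x^i·y^j.
Substituting Z = 1: F(X, Y, 1) = -2*x**3 + 2*x**2*y + 3*x**2 + x*y + 3*x - 2*y**3 + 3*y**2 - y + 1.
Note: deg(f) ≤ deg(F) = 3; strict inequality happens when F is divisible by Z (lost terms).


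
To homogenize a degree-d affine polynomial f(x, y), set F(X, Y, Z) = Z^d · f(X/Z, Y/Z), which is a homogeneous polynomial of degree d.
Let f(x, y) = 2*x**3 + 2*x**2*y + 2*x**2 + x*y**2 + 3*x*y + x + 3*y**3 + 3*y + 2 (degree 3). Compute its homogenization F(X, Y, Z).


F(X, Y, Z) = 2*X**3 + 2*X**2*Y + 2*X**2*Z + X*Y**2 + 3*X*Y*Z + X*Z**2 + 3*Y**3 + 3*Y*Z**2 + 2*Z**3

deg(f) = 3.
Substitute x = X/Z, y = Y/Z into f, then multiply by Z^3.
  monomial 2·x^3·y^0 ↦ 2·X^3·Y^0·Z^0.
  monomial 2·x^2·y^1 ↦ 2·X^2·Y^1·Z^0.
  monomial 2·x^2·y^0 ↦ 2·X^2·Y^0·Z^1.
  monomial 1·x^1·y^2 ↦ 1·X^1·Y^2·Z^0.
  monomial 3·x^1·y^1 ↦ 3·X^1·Y^1·Z^1.
  monomial 1·x^1·y^0 ↦ 1·X^1·Y^0·Z^2.
  monomial 3·x^0·y^3 ↦ 3·X^0·Y^3·Z^0.
  monomial 3·x^0·y^1 ↦ 3·X^0·Y^1·Z^2.
  monomial 2·x^0·y^0 ↦ 2·X^0·Y^0·Z^3.
Collecting: F(X, Y, Z) = 2*X**3 + 2*X**2*Y + 2*X**2*Z + X*Y**2 + 3*X*Y*Z + X*Z**2 + 3*Y**3 + 3*Y*Z**2 + 2*Z**3.


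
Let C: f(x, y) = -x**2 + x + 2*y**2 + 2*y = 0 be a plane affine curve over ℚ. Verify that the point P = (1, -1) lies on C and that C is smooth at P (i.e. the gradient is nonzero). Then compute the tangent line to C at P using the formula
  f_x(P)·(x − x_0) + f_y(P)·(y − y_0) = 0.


Tangent line at P: -x - 2*y - 1 = 0.

Step 1: f(1, -1) = 0, so P lies on C.
Step 2: partial derivatives
  f_x(x, y) = 1 - 2*x, f_y(x, y) = 4*y + 2.
  f_x(P) = -1, f_y(P) = -2 (gradient nonzero, so P is smooth).
Step 3: tangent line at P: -1·(x − 1) + -2·(y − -1) = 0.
Expanding: -x - 2*y - 1 = 0.


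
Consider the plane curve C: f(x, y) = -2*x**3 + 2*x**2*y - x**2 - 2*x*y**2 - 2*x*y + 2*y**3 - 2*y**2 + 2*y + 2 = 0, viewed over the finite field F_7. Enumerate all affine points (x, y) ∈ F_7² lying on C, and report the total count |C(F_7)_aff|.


Affine F_7-points: {(0, 2), (2, 2), (2, 3), (2, 5), (3, 2), (4, 4), (5, 0), (5, 6)}; count = 8.

For each of the 49 pairs (x, y) ∈ F_7², evaluate f(x, y) mod 7. Record the zeros.
  x = 0: [0↦2, 1↦4, 2↦0, 3↦2, 4↦1, 5↦2, 6↦3]  zeros at y ∈ {2}
  x = 1: [0↦6, 1↦6, 2↦3, 3↦2, 4↦1, 5↦5, 6↦5]  zeros at y ∈ ∅
  x = 2: [0↦3, 1↦5, 2↦0, 3↦0, 4↦3, 5↦0, 6↦3]  zeros at y ∈ {2, 3, 5}
  x = 3: [0↦2, 1↦3, 2↦0, 3↦5, 4↦2, 5↦3, 6↦6]  zeros at y ∈ {2}
  x = 4: [0↦5, 1↦2, 2↦5, 3↦5, 4↦0, 5↦2, 6↦2]  zeros at y ∈ {4}
  x = 5: [0↦0, 1↦4, 2↦3, 3↦2, 4↦6, 5↦6, 6↦0]  zeros at y ∈ {0, 6}
  x = 6: [0↦3, 1↦4, 2↦3, 3↦5, 4↦1, 5↦3, 6↦2]  zeros at y ∈ ∅
Collecting zeros: affine points = {(0, 2), (2, 2), (2, 3), (2, 5), (3, 2), (4, 4), (5, 0), (5, 6)}.
Total count |C(F_7)_aff| = 8.


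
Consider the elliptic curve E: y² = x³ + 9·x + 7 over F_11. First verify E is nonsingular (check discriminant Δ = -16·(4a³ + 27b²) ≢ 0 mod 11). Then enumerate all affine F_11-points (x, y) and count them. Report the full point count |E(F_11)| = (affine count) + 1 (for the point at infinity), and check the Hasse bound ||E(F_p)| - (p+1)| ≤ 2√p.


Affine points = {(2, 0), (5, 1), (5, 10), (9, 5), (9, 6)}; affine count = 5; |E(F_11)| = 6.

Discriminant check: Δ ∝ 4a³ + 27b² = 4·9³ + 27·7² = 4·729 + 27·49 ≡ 4 (mod 11). Nonzero ⇒ E is nonsingular.
For each x ∈ F_11, compute rhs = x³ + 9·x + 7 mod 11, then count y ∈ F_11 with y² ≡ rhs.
  x = 0: rhs = 7, matching y values: none (0 points).
  x = 1: rhs = 6, matching y values: none (0 points).
  x = 2: rhs = 0, matching y values: 0 (1 points).
  x = 3: rhs = 6, matching y values: none (0 points).
  x = 4: rhs = 8, matching y values: none (0 points).
  x = 5: rhs = 1, matching y values: 1, 10 (2 points).
  x = 6: rhs = 2, matching y values: none (0 points).
  x = 7: rhs = 6, matching y values: none (0 points).
  x = 8: rhs = 8, matching y values: none (0 points).
  x = 9: rhs = 3, matching y values: 5, 6 (2 points).
  x = 10: rhs = 8, matching y values: none (0 points).
Total affine count: 5.
Full point count |E(F_11)| = 5 + 1 = 6.
Hasse bound: |6 − (11+1)| = |-6| = 6 ≤ 2√11 ≈ 6.6332 ✓.


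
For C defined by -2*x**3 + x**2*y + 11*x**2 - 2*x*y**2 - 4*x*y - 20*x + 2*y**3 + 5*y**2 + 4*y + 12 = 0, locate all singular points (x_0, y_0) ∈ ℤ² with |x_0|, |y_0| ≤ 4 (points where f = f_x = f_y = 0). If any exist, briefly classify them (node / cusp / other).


Singular points: {(2, 0)}; classification: node.

Compute partial derivatives:
  f_x = -6*x**2 + 2*x*y + 22*x - 2*y**2 - 4*y - 20.
  f_y = x**2 - 4*x*y - 4*x + 6*y**2 + 10*y + 4.
Scan x_0 ∈ {−4, ..., 4}. For each x_0, f_y(x_0, y) is a polynomial in y; find its integer roots y ∈ {−4, ..., 4}, then test f_x and f at those candidates.
  x = -4: f_y(-4, y) = 6*y**2 + 26*y + 36; no integer root y with |y| ≤ 4.
  x = -3: f_y(-3, y) = 6*y**2 + 22*y + 25; no integer root y with |y| ≤ 4.
  x = -2: f_y(-2, y) = 6*y**2 + 18*y + 16; no integer root y with |y| ≤ 4.
  x = -1: f_y(-1, y) = 6*y**2 + 14*y + 9; no integer root y with |y| ≤ 4.
  x = 0: f_y(0, y) = 6*y**2 + 10*y + 4; vanishes at y ∈ {-1}. (0, -1): f_x = -18 ≠ 0.
  x = 1: f_y(1, y) = 6*y**2 + 6*y + 1; no integer root y with |y| ≤ 4.
  x = 2: f_y(2, y) = 6*y**2 + 2*y; vanishes at y ∈ {0}. (2, 0): f_x = 0, f = 0 — SINGULAR.
  x = 3: f_y(3, y) = 6*y**2 - 2*y + 1; no integer root y with |y| ≤ 4.
  x = 4: f_y(4, y) = 6*y**2 - 6*y + 4; no integer root y with |y| ≤ 4.
Only singular point on the grid: (2, 0).
Classify: substitute x = 2 + u, y = 0 + v and expand: f = -2*u**3 + u**2*v - u**2 - 2*u*v**2 + 2*v**3 + v**2.
No constant or linear terms (consistent with a singular point). Quadratic part: -u**2 + v**2. Cubic part: -2*u**3 + u**2*v - 2*u*v**2 + 2*v**3.
The quadratic part v**2 - u**2 = (v − u)(v + u) splits into two distinct linear factors, so there are two distinct tangent lines y − 0 = ±(x − 2) — this is a node (ordinary double point).
Classification: node.


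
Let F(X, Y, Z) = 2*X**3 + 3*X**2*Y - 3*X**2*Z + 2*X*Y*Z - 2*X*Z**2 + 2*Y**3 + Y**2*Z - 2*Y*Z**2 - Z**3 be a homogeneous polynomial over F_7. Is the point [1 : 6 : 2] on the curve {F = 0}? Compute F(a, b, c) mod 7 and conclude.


F(1,6,2) ≡ 2 (mod 7); P is NOT on the curve.

Evaluate F(1, 6, 2) term-by-term (mod 7).
  2*X**3 ↦ 2·1·1·1 = 2
  3*X**2*Y ↦ 3·1·6·1 = 18
  -3*X**2*Z ↦ -3·1·1·2 = -6
  2*X*Y*Z ↦ 2·1·6·2 = 24
  -2*X*Z**2 ↦ -2·1·1·4 = -8
  2*Y**3 ↦ 2·1·216·1 = 432
  Y**2*Z ↦ 1·1·36·2 = 72
  -2*Y*Z**2 ↦ -2·1·6·4 = -48
  -Z**3 ↦ -1·1·1·8 = -8
Sum: F(1, 6, 2) = (2) + (18) + (-6) + (24) + (-8) + (432) + (72) + (-48) + (-8) = 478.
Reducing mod 7: 478 ≡ 2 (mod 7).
Since F(a, b, c) ≡ 2 ≠ 0 (mod 7), P does NOT lie on the curve.


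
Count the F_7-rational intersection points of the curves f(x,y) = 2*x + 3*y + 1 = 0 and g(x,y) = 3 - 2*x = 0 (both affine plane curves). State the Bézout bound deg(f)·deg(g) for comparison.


Common zeros: {(5, 1)}; count = 1; Bézout bound = 1.

deg(f) = 1, deg(g) = 1, so Bézout bound = 1.
Scan x ∈ F_7. For each x, list the y ∈ F_7 with f(x, y) ≡ 0 and those with g(x, y) ≡ 0 (mod 7); the common zeros in that column are the intersection.
  x = 0: f ≡ 0 at y ∈ {2}; g ≡ 0 at y ∈ ∅; common: ∅.
  x = 1: f ≡ 0 at y ∈ {6}; g ≡ 0 at y ∈ ∅; common: ∅.
  x = 2: f ≡ 0 at y ∈ {3}; g ≡ 0 at y ∈ ∅; common: ∅.
  x = 3: f ≡ 0 at y ∈ {0}; g ≡ 0 at y ∈ ∅; common: ∅.
  x = 4: f ≡ 0 at y ∈ {4}; g ≡ 0 at y ∈ ∅; common: ∅.
  x = 5: f ≡ 0 at y ∈ {1}; g ≡ 0 at y ∈ {0, 1, 2, 3, 4, 5, 6}; common: {1}.
  x = 6: f ≡ 0 at y ∈ {5}; g ≡ 0 at y ∈ ∅; common: ∅.
Collecting: common zeros = {(5, 1)}, so the count is 1.
Comparison with the Bézout bound: 1 ≤ 1 = deg(f)·deg(g), as expected for curves with no common component (the bound is attained).


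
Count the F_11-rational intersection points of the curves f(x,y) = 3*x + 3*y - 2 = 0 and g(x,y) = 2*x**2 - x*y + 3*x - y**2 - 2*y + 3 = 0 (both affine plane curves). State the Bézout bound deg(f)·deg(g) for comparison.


Common zeros: {(0, 8), (10, 9)}; count = 2; Bézout bound = 2.

deg(f) = 1, deg(g) = 2, so Bézout bound = 2.
Scan x ∈ F_11. For each x, list the y ∈ F_11 with f(x, y) ≡ 0 and those with g(x, y) ≡ 0 (mod 11); the common zeros in that column are the intersection.
  x = 0: f ≡ 0 at y ∈ {8}; g ≡ 0 at y ∈ {1, 8}; common: {8}.
  x = 1: f ≡ 0 at y ∈ {7}; g ≡ 0 at y ∈ ∅; common: ∅.
  x = 2: f ≡ 0 at y ∈ {6}; g ≡ 0 at y ∈ ∅; common: ∅.
  x = 3: f ≡ 0 at y ∈ {5}; g ≡ 0 at y ∈ ∅; common: ∅.
  x = 4: f ≡ 0 at y ∈ {4}; g ≡ 0 at y ∈ {7, 9}; common: ∅.
  x = 5: f ≡ 0 at y ∈ {3}; g ≡ 0 at y ∈ ∅; common: ∅.
  x = 6: f ≡ 0 at y ∈ {2}; g ≡ 0 at y ∈ ∅; common: ∅.
  x = 7: f ≡ 0 at y ∈ {1}; g ≡ 0 at y ∈ ∅; common: ∅.
  x = 8: f ≡ 0 at y ∈ {0}; g ≡ 0 at y ∈ {4, 8}; common: ∅.
  x = 9: f ≡ 0 at y ∈ {10}; g ≡ 0 at y ∈ {4, 7}; common: ∅.
  x = 10: f ≡ 0 at y ∈ {9}; g ≡ 0 at y ∈ {1, 9}; common: {9}.
Collecting: common zeros = {(0, 8), (10, 9)}, so the count is 2.
Comparison with the Bézout bound: 2 ≤ 2 = deg(f)·deg(g), as expected for curves with no common component (the bound is attained).


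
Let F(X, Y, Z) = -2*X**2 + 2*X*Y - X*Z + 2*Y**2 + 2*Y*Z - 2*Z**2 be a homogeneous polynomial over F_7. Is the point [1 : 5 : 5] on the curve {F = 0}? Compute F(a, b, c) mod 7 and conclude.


F(1,5,5) ≡ 4 (mod 7); P is NOT on the curve.

Evaluate F(1, 5, 5) term-by-term (mod 7).
  -2*X**2 ↦ -2·1·1·1 = -2
  2*X*Y ↦ 2·1·5·1 = 10
  -X*Z ↦ -1·1·1·5 = -5
  2*Y**2 ↦ 2·1·25·1 = 50
  2*Y*Z ↦ 2·1·5·5 = 50
  -2*Z**2 ↦ -2·1·1·25 = -50
Sum: F(1, 5, 5) = (-2) + (10) + (-5) + (50) + (50) + (-50) = 53.
Reducing mod 7: 53 ≡ 4 (mod 7).
Since F(a, b, c) ≡ 4 ≠ 0 (mod 7), P does NOT lie on the curve.


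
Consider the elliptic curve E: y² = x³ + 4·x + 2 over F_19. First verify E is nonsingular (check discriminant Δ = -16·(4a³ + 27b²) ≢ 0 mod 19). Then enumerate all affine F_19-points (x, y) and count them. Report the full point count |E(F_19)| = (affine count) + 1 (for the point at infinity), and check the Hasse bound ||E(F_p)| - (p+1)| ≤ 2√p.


Affine points = {(1, 8), (1, 11), (4, 5), (4, 14), (9, 8), (9, 11), (10, 4), (10, 15), (11, 3), (11, 16), (12, 7), (12, 12), (13, 3), (13, 16), (14, 3), (14, 16), (15, 6), (15, 13), (16, 1), (16, 18), (17, 9), (17, 10), (18, 4), (18, 15)}; affine count = 24; |E(F_19)| = 25.

Discriminant check: Δ ∝ 4a³ + 27b² = 4·4³ + 27·2² = 4·64 + 27·4 ≡ 3 (mod 19). Nonzero ⇒ E is nonsingular.
For each x ∈ F_19, compute rhs = x³ + 4·x + 2 mod 19, then count y ∈ F_19 with y² ≡ rhs.
  x = 0: rhs = 2, matching y values: none (0 points).
  x = 1: rhs = 7, matching y values: 8, 11 (2 points).
  x = 2: rhs = 18, matching y values: none (0 points).
  x = 3: rhs = 3, matching y values: none (0 points).
  x = 4: rhs = 6, matching y values: 5, 14 (2 points).
  x = 5: rhs = 14, matching y values: none (0 points).
  x = 6: rhs = 14, matching y values: none (0 points).
  x = 7: rhs = 12, matching y values: none (0 points).
  x = 8: rhs = 14, matching y values: none (0 points).
  x = 9: rhs = 7, matching y values: 8, 11 (2 points).
  x = 10: rhs = 16, matching y values: 4, 15 (2 points).
  x = 11: rhs = 9, matching y values: 3, 16 (2 points).
  x = 12: rhs = 11, matching y values: 7, 12 (2 points).
  x = 13: rhs = 9, matching y values: 3, 16 (2 points).
  x = 14: rhs = 9, matching y values: 3, 16 (2 points).
  x = 15: rhs = 17, matching y values: 6, 13 (2 points).
  x = 16: rhs = 1, matching y values: 1, 18 (2 points).
  x = 17: rhs = 5, matching y values: 9, 10 (2 points).
  x = 18: rhs = 16, matching y values: 4, 15 (2 points).
Total affine count: 24.
Full point count |E(F_19)| = 24 + 1 = 25.
Hasse bound: |25 − (19+1)| = |5| = 5 ≤ 2√19 ≈ 8.7178 ✓.


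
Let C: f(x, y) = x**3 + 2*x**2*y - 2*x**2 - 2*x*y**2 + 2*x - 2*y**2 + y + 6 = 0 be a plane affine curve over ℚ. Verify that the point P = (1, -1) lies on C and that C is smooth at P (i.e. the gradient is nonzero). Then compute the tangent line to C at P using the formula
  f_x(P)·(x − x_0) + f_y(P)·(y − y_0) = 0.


Tangent line at P: -5*x + 11*y + 16 = 0.

Step 1: f(1, -1) = 0, so P lies on C.
Step 2: partial derivatives
  f_x(x, y) = 3*x**2 + 4*x*y - 4*x - 2*y**2 + 2, f_y(x, y) = 2*x**2 - 4*x*y - 4*y + 1.
  f_x(P) = -5, f_y(P) = 11 (gradient nonzero, so P is smooth).
Step 3: tangent line at P: -5·(x − 1) + 11·(y − -1) = 0.
Expanding: -5*x + 11*y + 16 = 0.


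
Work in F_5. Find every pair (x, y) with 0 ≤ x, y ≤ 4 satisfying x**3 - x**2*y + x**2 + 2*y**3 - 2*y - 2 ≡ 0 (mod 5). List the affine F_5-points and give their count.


Affine F_5-points: {(0, 2), (1, 0), (1, 2), (1, 3), (2, 0), (3, 1), (3, 3)}; count = 7.

For each of the 25 pairs (x, y) ∈ F_5², evaluate f(x, y) mod 5. Record the zeros.
  x = 0: [0↦3, 1↦3, 2↦0, 3↦1, 4↦3]  zeros at y ∈ {2}
  x = 1: [0↦0, 1↦4, 2↦0, 3↦0, 4↦1]  zeros at y ∈ {0, 2, 3}
  x = 2: [0↦0, 1↦1, 2↦4, 3↦1, 4↦4]  zeros at y ∈ {0}
  x = 3: [0↦4, 1↦0, 2↦3, 3↦0, 4↦3]  zeros at y ∈ {1, 3}
  x = 4: [0↦3, 1↦2, 2↦3, 3↦3, 4↦4]  zeros at y ∈ ∅
Collecting zeros: affine points = {(0, 2), (1, 0), (1, 2), (1, 3), (2, 0), (3, 1), (3, 3)}.
Total count |C(F_5)_aff| = 7.


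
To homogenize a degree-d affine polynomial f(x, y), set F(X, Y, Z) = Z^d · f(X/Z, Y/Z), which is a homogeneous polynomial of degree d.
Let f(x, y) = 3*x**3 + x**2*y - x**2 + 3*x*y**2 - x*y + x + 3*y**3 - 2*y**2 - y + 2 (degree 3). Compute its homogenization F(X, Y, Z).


F(X, Y, Z) = 3*X**3 + X**2*Y - X**2*Z + 3*X*Y**2 - X*Y*Z + X*Z**2 + 3*Y**3 - 2*Y**2*Z - Y*Z**2 + 2*Z**3

deg(f) = 3.
Substitute x = X/Z, y = Y/Z into f, then multiply by Z^3.
  monomial 3·x^3·y^0 ↦ 3·X^3·Y^0·Z^0.
  monomial 1·x^2·y^1 ↦ 1·X^2·Y^1·Z^0.
  monomial -1·x^2·y^0 ↦ -1·X^2·Y^0·Z^1.
  monomial 3·x^1·y^2 ↦ 3·X^1·Y^2·Z^0.
  monomial -1·x^1·y^1 ↦ -1·X^1·Y^1·Z^1.
  monomial 1·x^1·y^0 ↦ 1·X^1·Y^0·Z^2.
  monomial 3·x^0·y^3 ↦ 3·X^0·Y^3·Z^0.
  monomial -2·x^0·y^2 ↦ -2·X^0·Y^2·Z^1.
  monomial -1·x^0·y^1 ↦ -1·X^0·Y^1·Z^2.
  monomial 2·x^0·y^0 ↦ 2·X^0·Y^0·Z^3.
Collecting: F(X, Y, Z) = 3*X**3 + X**2*Y - X**2*Z + 3*X*Y**2 - X*Y*Z + X*Z**2 + 3*Y**3 - 2*Y**2*Z - Y*Z**2 + 2*Z**3.


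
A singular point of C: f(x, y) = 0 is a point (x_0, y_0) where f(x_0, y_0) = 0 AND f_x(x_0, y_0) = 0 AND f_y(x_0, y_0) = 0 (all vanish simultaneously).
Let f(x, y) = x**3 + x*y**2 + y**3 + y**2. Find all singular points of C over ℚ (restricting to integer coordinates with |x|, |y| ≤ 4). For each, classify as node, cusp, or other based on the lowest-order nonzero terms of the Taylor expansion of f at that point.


Singular points: {(0, 0)}; classification: cusp.

Compute partial derivatives:
  f_x = 3*x**2 + y**2.
  f_y = 2*x*y + 3*y**2 + 2*y.
Scan x_0 ∈ {−4, ..., 4}. For each x_0, f_y(x_0, y) is a polynomial in y; find its integer roots y ∈ {−4, ..., 4}, then test f_x and f at those candidates.
  x = -4: f_y(-4, y) = 3*y**2 - 6*y; vanishes at y ∈ {0, 2}. (-4, 0): f_x = 48 ≠ 0; (-4, 2): f_x = 52 ≠ 0.
  x = -3: f_y(-3, y) = 3*y**2 - 4*y; vanishes at y ∈ {0}. (-3, 0): f_x = 27 ≠ 0.
  x = -2: f_y(-2, y) = 3*y**2 - 2*y; vanishes at y ∈ {0}. (-2, 0): f_x = 12 ≠ 0.
  x = -1: f_y(-1, y) = 3*y**2; vanishes at y ∈ {0}. (-1, 0): f_x = 3 ≠ 0.
  x = 0: f_y(0, y) = 3*y**2 + 2*y; vanishes at y ∈ {0}. (0, 0): f_x = 0, f = 0 — SINGULAR.
  x = 1: f_y(1, y) = 3*y**2 + 4*y; vanishes at y ∈ {0}. (1, 0): f_x = 3 ≠ 0.
  x = 2: f_y(2, y) = 3*y**2 + 6*y; vanishes at y ∈ {-2, 0}. (2, -2): f_x = 16 ≠ 0; (2, 0): f_x = 12 ≠ 0.
  x = 3: f_y(3, y) = 3*y**2 + 8*y; vanishes at y ∈ {0}. (3, 0): f_x = 27 ≠ 0.
  x = 4: f_y(4, y) = 3*y**2 + 10*y; vanishes at y ∈ {0}. (4, 0): f_x = 48 ≠ 0.
Only singular point on the grid: (0, 0).
Classify: substitute x = 0 + u, y = 0 + v and expand: f = u**3 + u*v**2 + v**3 + v**2.
No constant or linear terms (consistent with a singular point). Quadratic part: v**2. Cubic part: u**3 + u*v**2 + v**3.
The quadratic part v**2 is a perfect square, so there is a single (double) tangent line v = 0, i.e. y = 0. Restricting the cubic part to that line (v = 0) leaves u**3 ≠ 0, so f is not divisible by v and the branch is v² ≈ -u**3 to lowest order — this is a cusp.
Classification: cusp.


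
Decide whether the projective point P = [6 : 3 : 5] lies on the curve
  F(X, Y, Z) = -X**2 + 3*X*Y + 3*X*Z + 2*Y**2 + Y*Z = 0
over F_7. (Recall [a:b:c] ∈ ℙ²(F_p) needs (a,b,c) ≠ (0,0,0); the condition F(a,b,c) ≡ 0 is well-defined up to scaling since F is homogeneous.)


F(6,3,5) ≡ 1 (mod 7); P is NOT on the curve.

Evaluate F(6, 3, 5) term-by-term (mod 7).
  -X**2 ↦ -1·36·1·1 = -36
  3*X*Y ↦ 3·6·3·1 = 54
  3*X*Z ↦ 3·6·1·5 = 90
  2*Y**2 ↦ 2·1·9·1 = 18
  Y*Z ↦ 1·1·3·5 = 15
Sum: F(6, 3, 5) = (-36) + (54) + (90) + (18) + (15) = 141.
Reducing mod 7: 141 ≡ 1 (mod 7).
Since F(a, b, c) ≡ 1 ≠ 0 (mod 7), P does NOT lie on the curve.


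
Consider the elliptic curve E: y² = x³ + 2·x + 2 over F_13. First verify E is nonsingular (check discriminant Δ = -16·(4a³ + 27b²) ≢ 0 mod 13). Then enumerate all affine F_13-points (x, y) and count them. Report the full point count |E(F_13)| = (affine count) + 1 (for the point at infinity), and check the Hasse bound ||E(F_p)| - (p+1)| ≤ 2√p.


Affine points = {(2, 1), (2, 12), (3, 3), (3, 10), (4, 3), (4, 10), (6, 3), (6, 10), (8, 6), (8, 7), (11, 4), (11, 9), (12, 5), (12, 8)}; affine count = 14; |E(F_13)| = 15.

Discriminant check: Δ ∝ 4a³ + 27b² = 4·2³ + 27·2² = 4·8 + 27·4 ≡ 10 (mod 13). Nonzero ⇒ E is nonsingular.
For each x ∈ F_13, compute rhs = x³ + 2·x + 2 mod 13, then count y ∈ F_13 with y² ≡ rhs.
  x = 0: rhs = 2, matching y values: none (0 points).
  x = 1: rhs = 5, matching y values: none (0 points).
  x = 2: rhs = 1, matching y values: 1, 12 (2 points).
  x = 3: rhs = 9, matching y values: 3, 10 (2 points).
  x = 4: rhs = 9, matching y values: 3, 10 (2 points).
  x = 5: rhs = 7, matching y values: none (0 points).
  x = 6: rhs = 9, matching y values: 3, 10 (2 points).
  x = 7: rhs = 8, matching y values: none (0 points).
  x = 8: rhs = 10, matching y values: 6, 7 (2 points).
  x = 9: rhs = 8, matching y values: none (0 points).
  x = 10: rhs = 8, matching y values: none (0 points).
  x = 11: rhs = 3, matching y values: 4, 9 (2 points).
  x = 12: rhs = 12, matching y values: 5, 8 (2 points).
Total affine count: 14.
Full point count |E(F_13)| = 14 + 1 = 15.
Hasse bound: |15 − (13+1)| = |1| = 1 ≤ 2√13 ≈ 7.2111 ✓.


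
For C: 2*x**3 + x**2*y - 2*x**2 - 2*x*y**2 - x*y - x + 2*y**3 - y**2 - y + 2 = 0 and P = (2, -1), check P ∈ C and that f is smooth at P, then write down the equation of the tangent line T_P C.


Tangent line at P: 10*x + 17*y - 3 = 0.

Step 1: f(2, -1) = 0, so P lies on C.
Step 2: partial derivatives
  f_x(x, y) = 6*x**2 + 2*x*y - 4*x - 2*y**2 - y - 1, f_y(x, y) = x**2 - 4*x*y - x + 6*y**2 - 2*y - 1.
  f_x(P) = 10, f_y(P) = 17 (gradient nonzero, so P is smooth).
Step 3: tangent line at P: 10·(x − 2) + 17·(y − -1) = 0.
Expanding: 10*x + 17*y - 3 = 0.


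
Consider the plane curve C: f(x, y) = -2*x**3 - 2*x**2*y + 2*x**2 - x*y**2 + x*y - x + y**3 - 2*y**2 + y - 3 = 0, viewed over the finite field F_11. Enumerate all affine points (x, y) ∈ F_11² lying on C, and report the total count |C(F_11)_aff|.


Affine F_11-points: {(0, 4), (0, 5), (2, 4), (2, 7), (6, 4), (7, 9), (8, 2), (9, 9), (10, 1)}; count = 9.

For each of the 121 pairs (x, y) ∈ F_11², evaluate f(x, y) mod 11. Record the zeros.
  x = 0: [0↦8, 1↦8, 2↦10, 3↦9, 4↦0, 5↦0, 6↦4, 7↦7, 8↦4, 9↦1, 10↦4]  zeros at y ∈ {4, 5}
  x = 1: [0↦7, 1↦5, 2↦3, 3↦7, 4↦1, 5↦2, 6↦5, 7↦5, 8↦8, 9↦9, 10↦3]  zeros at y ∈ ∅
  x = 2: [0↦9, 1↦1, 2↦2, 3↦7, 4↦0, 5↦9, 6↦7, 7↦0, 8↦5, 9↦6, 10↦9]  zeros at y ∈ {4, 7}
  x = 3: [0↦2, 1↦6, 2↦6, 3↦8, 4↦7, 5↦9, 6↦9, 7↦2, 8↦5, 9↦2, 10↦10]  zeros at y ∈ ∅
  x = 4: [0↦7, 1↦8, 2↦3, 3↦9, 4↦10, 5↦1, 6↦10, 7↦10, 8↦7, 9↦7, 10↦5]  zeros at y ∈ ∅
  x = 5: [0↦1, 1↦6, 2↦3, 3↦9, 4↦8, 5↦6, 6↦9, 7↦1, 8↦10, 9↦9, 10↦4]  zeros at y ∈ ∅
  x = 6: [0↦5, 1↦10, 2↦5, 3↦7, 4↦0, 5↦1, 6↦5, 7↦7, 8↦2, 9↦7, 10↦6]  zeros at y ∈ {4}
  x = 7: [0↦7, 1↦8, 2↦8, 3↦2, 4↦7, 5↦7, 6↦8, 7↦5, 8↦4, 9↦0, 10↦10]  zeros at y ∈ {9}
  x = 8: [0↦6, 1↦10, 2↦0, 3↦4, 4↦6, 5↦1, 6↦6, 7↦5, 8↦4, 9↦9, 10↦4]  zeros at y ∈ {2}
  x = 9: [0↦1, 1↦4, 2↦2, 3↦1, 4↦7, 5↦4, 6↦9, 7↦6, 8↦1, 9↦0, 10↦9]  zeros at y ∈ {9}
  x = 10: [0↦2, 1↦0, 2↦2, 3↦3, 4↦9, 5↦4, 6↦5, 7↦7, 8↦5, 9↦5, 10↦2]  zeros at y ∈ {1}
Collecting zeros: affine points = {(0, 4), (0, 5), (2, 4), (2, 7), (6, 4), (7, 9), (8, 2), (9, 9), (10, 1)}.
Total count |C(F_11)_aff| = 9.


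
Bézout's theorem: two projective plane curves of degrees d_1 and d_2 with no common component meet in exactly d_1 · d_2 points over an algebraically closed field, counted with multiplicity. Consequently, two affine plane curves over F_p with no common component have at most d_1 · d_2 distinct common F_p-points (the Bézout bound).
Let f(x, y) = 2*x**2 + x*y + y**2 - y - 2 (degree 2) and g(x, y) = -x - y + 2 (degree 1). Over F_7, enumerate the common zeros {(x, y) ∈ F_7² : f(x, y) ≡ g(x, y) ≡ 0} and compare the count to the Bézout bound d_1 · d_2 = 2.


Common zeros: {(0, 2), (4, 5)}; count = 2; Bézout bound = 2.

deg(f) = 2, deg(g) = 1, so Bézout bound = 2.
Scan x ∈ F_7. For each x, list the y ∈ F_7 with f(x, y) ≡ 0 and those with g(x, y) ≡ 0 (mod 7); the common zeros in that column are the intersection.
  x = 0: f ≡ 0 at y ∈ {2, 6}; g ≡ 0 at y ∈ {2}; common: {2}.
  x = 1: f ≡ 0 at y ∈ {0}; g ≡ 0 at y ∈ {1}; common: ∅.
  x = 2: f ≡ 0 at y ∈ ∅; g ≡ 0 at y ∈ {0}; common: ∅.
  x = 3: f ≡ 0 at y ∈ ∅; g ≡ 0 at y ∈ {6}; common: ∅.
  x = 4: f ≡ 0 at y ∈ {5, 6}; g ≡ 0 at y ∈ {5}; common: {5}.
  x = 5: f ≡ 0 at y ∈ ∅; g ≡ 0 at y ∈ {4}; common: ∅.
  x = 6: f ≡ 0 at y ∈ {0, 2}; g ≡ 0 at y ∈ {3}; common: ∅.
Collecting: common zeros = {(0, 2), (4, 5)}, so the count is 2.
Comparison with the Bézout bound: 2 ≤ 2 = deg(f)·deg(g), as expected for curves with no common component (the bound is attained).


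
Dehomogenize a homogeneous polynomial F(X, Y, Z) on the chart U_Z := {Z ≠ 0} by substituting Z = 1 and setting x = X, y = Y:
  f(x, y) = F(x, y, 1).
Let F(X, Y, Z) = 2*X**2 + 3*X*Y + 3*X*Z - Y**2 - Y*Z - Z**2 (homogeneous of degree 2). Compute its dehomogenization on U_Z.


f(x, y) = 2*x**2 + 3*x*y + 3*x - y**2 - y - 1

On U_Z we set Z = 1. Each monomial c·X^i·Y^j·Z^k in F becomes c·x^i·y^j·1^k = c·x^i·y^j.
Substituting Z = 1: F(X, Y, 1) = 2*x**2 + 3*x*y + 3*x - y**2 - y - 1.
Note: deg(f) ≤ deg(F) = 2; strict inequality happens when F is divisible by Z (lost terms).


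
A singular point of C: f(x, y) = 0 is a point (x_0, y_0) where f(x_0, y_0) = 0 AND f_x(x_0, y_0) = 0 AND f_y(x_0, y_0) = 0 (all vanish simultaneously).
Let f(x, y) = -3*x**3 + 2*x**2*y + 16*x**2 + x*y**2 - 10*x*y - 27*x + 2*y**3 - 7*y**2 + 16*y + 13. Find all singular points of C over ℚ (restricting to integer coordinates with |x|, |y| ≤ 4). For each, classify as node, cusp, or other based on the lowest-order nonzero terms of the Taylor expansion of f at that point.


Singular points: {(2, 1)}; classification: cusp.

Compute partial derivatives:
  f_x = -9*x**2 + 4*x*y + 32*x + y**2 - 10*y - 27.
  f_y = 2*x**2 + 2*x*y - 10*x + 6*y**2 - 14*y + 16.
Scan x_0 ∈ {−4, ..., 4}. For each x_0, f_y(x_0, y) is a polynomial in y; find its integer roots y ∈ {−4, ..., 4}, then test f_x and f at those candidates.
  x = -4: f_y(-4, y) = 6*y**2 - 22*y + 88; no integer root y with |y| ≤ 4.
  x = -3: f_y(-3, y) = 6*y**2 - 20*y + 64; no integer root y with |y| ≤ 4.
  x = -2: f_y(-2, y) = 6*y**2 - 18*y + 44; no integer root y with |y| ≤ 4.
  x = -1: f_y(-1, y) = 6*y**2 - 16*y + 28; no integer root y with |y| ≤ 4.
  x = 0: f_y(0, y) = 6*y**2 - 14*y + 16; no integer root y with |y| ≤ 4.
  x = 1: f_y(1, y) = 6*y**2 - 12*y + 8; no integer root y with |y| ≤ 4.
  x = 2: f_y(2, y) = 6*y**2 - 10*y + 4; vanishes at y ∈ {1}. (2, 1): f_x = 0, f = 0 — SINGULAR.
  x = 3: f_y(3, y) = 6*y**2 - 8*y + 4; no integer root y with |y| ≤ 4.
  x = 4: f_y(4, y) = 6*y**2 - 6*y + 8; no integer root y with |y| ≤ 4.
Only singular point on the grid: (2, 1).
Classify: substitute x = 2 + u, y = 1 + v and expand: f = -3*u**3 + 2*u**2*v + u*v**2 + 2*v**3 + v**2.
No constant or linear terms (consistent with a singular point). Quadratic part: v**2. Cubic part: -3*u**3 + 2*u**2*v + u*v**2 + 2*v**3.
The quadratic part v**2 is a perfect square, so there is a single (double) tangent line v = 0, i.e. y = 1. Restricting the cubic part to that line (v = 0) leaves -3*u**3 ≠ 0, so f is not divisible by v and the branch is v² ≈ 3*u**3 to lowest order — this is a cusp.
Classification: cusp.


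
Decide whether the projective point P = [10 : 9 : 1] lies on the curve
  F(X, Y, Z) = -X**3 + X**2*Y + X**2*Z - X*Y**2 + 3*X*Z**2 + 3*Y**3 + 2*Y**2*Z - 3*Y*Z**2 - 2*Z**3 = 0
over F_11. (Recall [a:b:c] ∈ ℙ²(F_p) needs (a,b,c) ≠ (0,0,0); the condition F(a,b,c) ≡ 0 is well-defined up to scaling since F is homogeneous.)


F(10,9,1) ≡ 0 (mod 11); P is on the curve.

Evaluate F(10, 9, 1) term-by-term (mod 11).
  -X**3 ↦ -1·1000·1·1 = -1000
  X**2*Y ↦ 1·100·9·1 = 900
  X**2*Z ↦ 1·100·1·1 = 100
  -X*Y**2 ↦ -1·10·81·1 = -810
  3*X*Z**2 ↦ 3·10·1·1 = 30
  3*Y**3 ↦ 3·1·729·1 = 2187
  2*Y**2*Z ↦ 2·1·81·1 = 162
  -3*Y*Z**2 ↦ -3·1·9·1 = -27
  -2*Z**3 ↦ -2·1·1·1 = -2
Sum: F(10, 9, 1) = (-1000) + (900) + (100) + (-810) + (30) + (2187) + (162) + (-27) + (-2) = 1540.
Reducing mod 11: 1540 ≡ 0 (mod 11).
Since F(a, b, c) ≡ 0 (mod 11), P lies on the curve.
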